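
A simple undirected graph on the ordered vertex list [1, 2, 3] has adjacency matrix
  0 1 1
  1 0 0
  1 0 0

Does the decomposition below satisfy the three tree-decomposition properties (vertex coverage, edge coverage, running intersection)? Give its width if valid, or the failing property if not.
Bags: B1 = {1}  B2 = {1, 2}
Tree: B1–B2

No — vertex 3 appears in no bag.

A tree decomposition must satisfy three properties: every vertex lies in some bag; for every edge, both endpoints lie together in some bag; and for every vertex, the bags containing it form a connected subtree. Here vertex 3 appears in no bag, so the decomposition is invalid.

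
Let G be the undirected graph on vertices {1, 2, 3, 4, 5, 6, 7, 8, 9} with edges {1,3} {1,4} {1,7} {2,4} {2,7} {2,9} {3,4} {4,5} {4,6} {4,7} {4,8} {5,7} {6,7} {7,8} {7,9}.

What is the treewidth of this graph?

2

A width-2 tree decomposition is:
Bags: B1 = {1, 4, 7}  B2 = {2, 4, 7}  B3 = {2, 7, 9}  B4 = {1, 3, 4}  B5 = {4, 6, 7}  B6 = {4, 5, 7}  B7 = {4, 7, 8}
Tree: B1–B2, B2–B3, B1–B4, B1–B5, B2–B6, B2–B7
Each bag holds 3 vertices, so the decomposition has width 2, which upper-bounds the treewidth. For the lower bound, the 3 vertices {2, 7, 9} are pairwise adjacent, and any tree decomposition puts a clique entirely inside one bag — forcing width ≥ 2. Combining the bounds, tw(G) = 2.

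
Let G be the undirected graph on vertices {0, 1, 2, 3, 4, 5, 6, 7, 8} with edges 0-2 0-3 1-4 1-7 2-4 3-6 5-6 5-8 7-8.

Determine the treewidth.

A width-2 tree decomposition is:
Bags: B1 = {5, 7, 8}  B2 = {1, 5, 7}  B3 = {1, 4, 5}  B4 = {2, 4, 5}  B5 = {0, 2, 5}  B6 = {0, 3, 5}  B7 = {3, 5, 6}
Tree: B1–B2, B2–B3, B3–B4, B4–B5, B5–B6, B6–B7
Every bag has size at most 3, so the width is 3 − 1 = 2 and tw(G) ≤ 2. Since 5–8–7–1–4–2–0–3–6–5 is a cycle in G, G is not acyclic. Forests are exactly the graphs of treewidth ≤ 1, so tw(G) ≥ 2. The upper and lower bounds meet at 2, so that is the treewidth.

2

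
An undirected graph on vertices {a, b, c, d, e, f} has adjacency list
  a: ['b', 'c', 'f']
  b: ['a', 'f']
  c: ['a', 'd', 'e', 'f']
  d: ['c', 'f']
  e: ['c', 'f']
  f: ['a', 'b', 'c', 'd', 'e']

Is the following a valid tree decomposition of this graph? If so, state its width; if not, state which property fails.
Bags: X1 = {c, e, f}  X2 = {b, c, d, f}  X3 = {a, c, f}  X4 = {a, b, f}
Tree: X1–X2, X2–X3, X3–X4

No — bags containing vertex b are not connected in the tree.

A tree decomposition must satisfy three properties: every vertex lies in some bag; for every edge, both endpoints lie together in some bag; and for every vertex, the bags containing it form a connected subtree. Here bags containing vertex b are not connected in the tree, so the decomposition is invalid.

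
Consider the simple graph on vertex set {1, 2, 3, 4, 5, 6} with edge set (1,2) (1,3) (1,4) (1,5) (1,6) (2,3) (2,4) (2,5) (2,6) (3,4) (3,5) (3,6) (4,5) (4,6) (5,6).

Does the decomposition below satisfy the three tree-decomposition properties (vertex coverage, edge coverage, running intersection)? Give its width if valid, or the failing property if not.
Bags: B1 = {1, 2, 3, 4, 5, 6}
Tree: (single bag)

Yes; width 5.

Vertex coverage: the bags together contain {1, 2, 3, 4, 5, 6}, the full vertex set. Edge coverage: each edge of G has both endpoints in at least one bag. Running intersection: for every vertex, the bags containing it form a connected subtree. All three properties hold, so this is a valid tree decomposition of width max|bag| − 1 = 5, and hence tw(G) ≤ 5.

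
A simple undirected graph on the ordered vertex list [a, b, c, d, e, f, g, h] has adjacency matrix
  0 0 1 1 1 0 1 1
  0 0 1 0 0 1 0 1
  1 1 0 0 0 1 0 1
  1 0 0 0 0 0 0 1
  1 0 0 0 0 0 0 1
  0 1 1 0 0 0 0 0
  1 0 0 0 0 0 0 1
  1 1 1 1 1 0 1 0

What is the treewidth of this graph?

A width-2 tree decomposition is:
Bags: B1 = {b, c, h}  B2 = {a, c, h}  B3 = {b, c, f}  B4 = {a, g, h}  B5 = {a, e, h}  B6 = {a, d, h}
Tree: B1–B2, B1–B3, B2–B4, B4–B5, B2–B6
The largest bag has 3 vertices, giving width 2; this decomposition certifies tw(G) ≤ 2. Conversely, {a, d, h} is a clique of size 3, and the vertices of any clique must share a bag in every tree decomposition; so some bag has ≥ 3 vertices and tw(G) ≥ 2. Therefore the treewidth is 2.

2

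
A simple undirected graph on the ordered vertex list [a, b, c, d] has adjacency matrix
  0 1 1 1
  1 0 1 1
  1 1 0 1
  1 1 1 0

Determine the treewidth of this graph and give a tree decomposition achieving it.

With just one bag of size 4, the width is 4 − 1 = 3, so tw(G) ≤ 3. On the other hand G contains the 4-clique {a, b, c, d}. A clique must lie in a single bag of any decomposition, so no decomposition can have width below 3. Combining the bounds, tw(G) = 3.

Treewidth 3.
Bags: B1 = {a, b, c, d}
Tree: (single bag)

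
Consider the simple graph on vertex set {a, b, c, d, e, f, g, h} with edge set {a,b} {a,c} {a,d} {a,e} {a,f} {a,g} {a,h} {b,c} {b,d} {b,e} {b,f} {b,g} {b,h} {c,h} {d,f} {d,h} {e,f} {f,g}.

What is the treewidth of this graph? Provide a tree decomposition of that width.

Every bag has size at most 4, so the width is 4 − 1 = 3 and tw(G) ≤ 3. For the lower bound, the 4 vertices {a, b, d, h} are pairwise adjacent, and any tree decomposition puts a clique entirely inside one bag — forcing width ≥ 3. Hence tw(G) = 3 exactly.

Treewidth 3.
One optimal decomposition is:
Bags: B1 = {a, b, f, g}  B2 = {a, b, d, f}  B3 = {a, b, d, h}  B4 = {a, b, c, h}  B5 = {a, b, e, f}
Tree: B1–B2, B2–B3, B3–B4, B1–B5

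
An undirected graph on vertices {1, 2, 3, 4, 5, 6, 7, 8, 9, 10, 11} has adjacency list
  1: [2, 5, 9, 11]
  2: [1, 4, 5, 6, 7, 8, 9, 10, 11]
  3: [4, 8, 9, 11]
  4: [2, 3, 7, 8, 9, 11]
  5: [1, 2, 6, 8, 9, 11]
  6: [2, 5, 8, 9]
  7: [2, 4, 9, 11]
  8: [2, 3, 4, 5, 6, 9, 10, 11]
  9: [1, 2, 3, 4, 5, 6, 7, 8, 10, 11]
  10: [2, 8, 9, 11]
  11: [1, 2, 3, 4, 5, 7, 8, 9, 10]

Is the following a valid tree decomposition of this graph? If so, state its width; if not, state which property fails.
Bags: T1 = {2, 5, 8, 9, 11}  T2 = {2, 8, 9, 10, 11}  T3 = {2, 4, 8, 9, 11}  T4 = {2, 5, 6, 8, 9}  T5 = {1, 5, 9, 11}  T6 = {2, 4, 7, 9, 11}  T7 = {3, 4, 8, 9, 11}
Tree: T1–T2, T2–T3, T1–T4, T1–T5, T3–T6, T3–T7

A tree decomposition must satisfy three properties: every vertex lies in some bag; for every edge, both endpoints lie together in some bag; and for every vertex, the bags containing it form a connected subtree. Here edge (2,1) lies in no bag, so the decomposition is invalid.

No — edge (2,1) lies in no bag.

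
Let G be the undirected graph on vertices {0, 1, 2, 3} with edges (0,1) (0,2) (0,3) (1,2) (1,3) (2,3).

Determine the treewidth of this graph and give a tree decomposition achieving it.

With just one bag of size 4, the width is 4 − 1 = 3, so tw(G) ≤ 3. On the other hand G contains the 4-clique {0, 1, 2, 3}. A clique must lie in a single bag of any decomposition, so no decomposition can have width below 3. Therefore the treewidth is 3.

Treewidth 3.
One optimal decomposition is:
Bags: B1 = {0, 1, 2, 3}
Tree: (single bag)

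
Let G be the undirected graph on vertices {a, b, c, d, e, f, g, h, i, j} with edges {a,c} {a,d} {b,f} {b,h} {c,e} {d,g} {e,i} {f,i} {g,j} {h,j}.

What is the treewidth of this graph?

2

A width-2 tree decomposition is:
Bags: B1 = {d, g, j}  B2 = {a, d, j}  B3 = {a, c, j}  B4 = {c, e, j}  B5 = {e, i, j}  B6 = {f, i, j}  B7 = {b, f, j}  B8 = {b, h, j}
Tree: B1–B2, B2–B3, B3–B4, B4–B5, B5–B6, B6–B7, B7–B8
Each bag holds 3 vertices, so the decomposition has width 2, which upper-bounds the treewidth. Since j–g–d–a–c–e–i–f–b–h–j is a cycle in G, G is not acyclic. Forests are exactly the graphs of treewidth ≤ 1, so tw(G) ≥ 2. Therefore the treewidth is 2.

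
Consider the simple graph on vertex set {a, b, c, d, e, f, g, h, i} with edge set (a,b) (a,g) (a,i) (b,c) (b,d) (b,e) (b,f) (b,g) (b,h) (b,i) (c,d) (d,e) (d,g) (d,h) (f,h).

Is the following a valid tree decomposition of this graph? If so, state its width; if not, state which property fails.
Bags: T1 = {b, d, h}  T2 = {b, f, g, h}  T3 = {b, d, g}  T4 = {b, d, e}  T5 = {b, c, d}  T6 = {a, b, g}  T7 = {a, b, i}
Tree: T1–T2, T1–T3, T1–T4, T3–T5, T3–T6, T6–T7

A tree decomposition must satisfy three properties: every vertex lies in some bag; for every edge, both endpoints lie together in some bag; and for every vertex, the bags containing it form a connected subtree. Here bags containing vertex g are not connected in the tree, so the decomposition is invalid.

No — bags containing vertex g are not connected in the tree.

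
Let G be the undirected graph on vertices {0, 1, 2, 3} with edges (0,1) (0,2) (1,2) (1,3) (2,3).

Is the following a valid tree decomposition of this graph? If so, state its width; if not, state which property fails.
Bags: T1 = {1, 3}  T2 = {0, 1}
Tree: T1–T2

No — vertex 2 appears in no bag.

A tree decomposition must satisfy three properties: every vertex lies in some bag; for every edge, both endpoints lie together in some bag; and for every vertex, the bags containing it form a connected subtree. Here vertex 2 appears in no bag, so the decomposition is invalid.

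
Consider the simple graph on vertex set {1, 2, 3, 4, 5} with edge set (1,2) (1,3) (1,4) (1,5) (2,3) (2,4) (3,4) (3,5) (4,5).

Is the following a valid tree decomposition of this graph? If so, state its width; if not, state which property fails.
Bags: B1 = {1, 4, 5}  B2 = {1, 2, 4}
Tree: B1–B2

A tree decomposition must satisfy three properties: every vertex lies in some bag; for every edge, both endpoints lie together in some bag; and for every vertex, the bags containing it form a connected subtree. Here vertex 3 appears in no bag, so the decomposition is invalid.

No — vertex 3 appears in no bag.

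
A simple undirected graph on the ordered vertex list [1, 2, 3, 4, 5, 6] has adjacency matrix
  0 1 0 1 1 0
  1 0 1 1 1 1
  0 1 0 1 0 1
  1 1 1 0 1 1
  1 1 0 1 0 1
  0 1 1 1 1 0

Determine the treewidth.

3

A width-3 tree decomposition is:
Bags: B1 = {2, 4, 5, 6}  B2 = {1, 2, 4, 5}  B3 = {2, 3, 4, 6}
Tree: B1–B2, B1–B3
Each bag holds 4 vertices, so the decomposition has width 3, which upper-bounds the treewidth. For the lower bound, the 4 vertices {2, 3, 4, 6} are pairwise adjacent, and any tree decomposition puts a clique entirely inside one bag — forcing width ≥ 3. Hence tw(G) = 3 exactly.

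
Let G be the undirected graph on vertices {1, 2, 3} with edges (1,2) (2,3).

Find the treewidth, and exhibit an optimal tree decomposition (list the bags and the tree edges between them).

Treewidth 1.
One optimal decomposition is:
Bags: B1 = {1, 2}  B2 = {2, 3}
Tree: B1–B2

Every bag has size at most 2, so the width is 2 − 1 = 1 and tw(G) ≤ 1. Since G has at least one edge (e.g. 1–2), it is not an edgeless graph, so tw(G) ≥ 1. Hence tw(G) = 1 exactly.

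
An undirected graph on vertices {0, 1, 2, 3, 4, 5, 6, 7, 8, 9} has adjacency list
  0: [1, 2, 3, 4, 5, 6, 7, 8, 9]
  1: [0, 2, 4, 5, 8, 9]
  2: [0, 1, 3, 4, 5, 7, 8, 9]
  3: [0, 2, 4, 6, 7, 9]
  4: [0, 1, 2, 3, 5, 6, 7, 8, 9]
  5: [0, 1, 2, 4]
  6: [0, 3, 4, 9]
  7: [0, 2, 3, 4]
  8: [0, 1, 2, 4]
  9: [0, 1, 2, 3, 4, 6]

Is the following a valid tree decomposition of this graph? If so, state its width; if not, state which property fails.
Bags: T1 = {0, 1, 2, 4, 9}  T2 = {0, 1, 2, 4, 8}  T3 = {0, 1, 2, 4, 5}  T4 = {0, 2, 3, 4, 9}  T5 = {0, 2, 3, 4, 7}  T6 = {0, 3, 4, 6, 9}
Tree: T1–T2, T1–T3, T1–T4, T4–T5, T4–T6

Yes; width 4.

Vertex coverage: the bags together contain {0, 1, 2, 3, 4, 5, 6, 7, 8, 9}, the full vertex set. Edge coverage: each edge of G has both endpoints in at least one bag. Running intersection: for every vertex, the bags containing it form a connected subtree. All three properties hold, so this is a valid tree decomposition of width max|bag| − 1 = 4, and hence tw(G) ≤ 4.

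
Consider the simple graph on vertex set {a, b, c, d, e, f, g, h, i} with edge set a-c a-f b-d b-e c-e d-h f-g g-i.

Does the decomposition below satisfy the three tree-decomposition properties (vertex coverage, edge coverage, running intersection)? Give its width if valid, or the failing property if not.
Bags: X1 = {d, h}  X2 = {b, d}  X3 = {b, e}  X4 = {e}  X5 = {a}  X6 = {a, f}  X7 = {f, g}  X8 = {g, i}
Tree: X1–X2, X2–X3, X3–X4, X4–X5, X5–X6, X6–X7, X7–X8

A tree decomposition must satisfy three properties: every vertex lies in some bag; for every edge, both endpoints lie together in some bag; and for every vertex, the bags containing it form a connected subtree. Here vertex c appears in no bag, so the decomposition is invalid.

No — vertex c appears in no bag.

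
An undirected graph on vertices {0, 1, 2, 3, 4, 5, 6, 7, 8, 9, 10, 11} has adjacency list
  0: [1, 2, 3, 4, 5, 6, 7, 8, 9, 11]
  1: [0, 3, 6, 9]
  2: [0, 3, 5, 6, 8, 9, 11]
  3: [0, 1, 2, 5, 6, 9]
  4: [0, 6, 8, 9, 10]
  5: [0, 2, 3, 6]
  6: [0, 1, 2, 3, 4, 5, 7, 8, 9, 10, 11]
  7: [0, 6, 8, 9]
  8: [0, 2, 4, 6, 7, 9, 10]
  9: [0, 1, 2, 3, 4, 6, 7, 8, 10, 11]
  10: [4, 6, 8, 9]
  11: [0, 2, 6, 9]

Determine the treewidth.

A width-4 tree decomposition is:
Bags: B1 = {0, 2, 6, 8, 9}  B2 = {0, 2, 6, 9, 11}  B3 = {0, 6, 7, 8, 9}  B4 = {0, 2, 3, 6, 9}  B5 = {0, 4, 6, 8, 9}  B6 = {0, 2, 3, 5, 6}  B7 = {0, 1, 3, 6, 9}  B8 = {4, 6, 8, 9, 10}
Tree: B1–B2, B1–B3, B2–B4, B3–B5, B4–B6, B4–B7, B5–B8
Every bag has size at most 5, so the width is 5 − 1 = 4 and tw(G) ≤ 4. On the other hand G contains the 5-clique {0, 1, 3, 6, 9}. A clique must lie in a single bag of any decomposition, so no decomposition can have width below 4. Therefore the treewidth is 4.

4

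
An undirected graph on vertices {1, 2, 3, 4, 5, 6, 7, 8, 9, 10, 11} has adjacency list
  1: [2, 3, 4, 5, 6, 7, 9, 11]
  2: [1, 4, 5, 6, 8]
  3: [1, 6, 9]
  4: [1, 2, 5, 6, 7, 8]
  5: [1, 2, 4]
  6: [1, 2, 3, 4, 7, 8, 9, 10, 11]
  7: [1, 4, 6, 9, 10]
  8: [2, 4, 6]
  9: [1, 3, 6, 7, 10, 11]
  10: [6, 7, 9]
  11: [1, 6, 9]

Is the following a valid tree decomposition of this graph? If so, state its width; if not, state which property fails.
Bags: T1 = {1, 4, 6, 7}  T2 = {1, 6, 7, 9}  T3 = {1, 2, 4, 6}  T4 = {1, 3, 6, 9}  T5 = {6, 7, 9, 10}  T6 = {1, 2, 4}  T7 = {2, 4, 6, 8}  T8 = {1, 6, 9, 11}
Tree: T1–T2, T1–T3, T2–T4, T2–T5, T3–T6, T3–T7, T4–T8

A tree decomposition must satisfy three properties: every vertex lies in some bag; for every edge, both endpoints lie together in some bag; and for every vertex, the bags containing it form a connected subtree. Here vertex 5 appears in no bag, so the decomposition is invalid.

No — vertex 5 appears in no bag.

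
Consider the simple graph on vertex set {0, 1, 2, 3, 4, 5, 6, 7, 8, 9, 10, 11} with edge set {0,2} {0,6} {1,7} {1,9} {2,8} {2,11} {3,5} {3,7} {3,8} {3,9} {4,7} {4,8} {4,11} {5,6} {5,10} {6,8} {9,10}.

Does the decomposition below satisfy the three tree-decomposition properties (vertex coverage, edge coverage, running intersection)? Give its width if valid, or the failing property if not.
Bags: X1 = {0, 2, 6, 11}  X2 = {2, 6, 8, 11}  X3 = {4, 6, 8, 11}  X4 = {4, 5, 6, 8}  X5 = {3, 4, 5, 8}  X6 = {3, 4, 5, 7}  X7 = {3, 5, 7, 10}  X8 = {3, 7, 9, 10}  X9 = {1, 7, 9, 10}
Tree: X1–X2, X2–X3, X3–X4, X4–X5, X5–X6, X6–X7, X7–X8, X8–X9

Checking the three conditions: (i) the bags cover all of {0, 1, 2, 3, 4, 5, 6, 7, 8, 9, 10, 11}; (ii) for each edge, some bag contains both endpoints; (iii) the bags containing any fixed vertex form a subtree. All hold, so the decomposition is valid with width 4 − 1 = 3.

Yes; width 3.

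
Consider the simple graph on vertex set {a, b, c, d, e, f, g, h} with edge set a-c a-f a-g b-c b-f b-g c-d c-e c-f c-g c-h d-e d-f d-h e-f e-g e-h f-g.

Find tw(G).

A width-3 tree decomposition is:
Bags: B1 = {c, e, f, g}  B2 = {c, d, e, f}  B3 = {b, c, f, g}  B4 = {c, d, e, h}  B5 = {a, c, f, g}
Tree: B1–B2, B1–B3, B2–B4, B3–B5
Each bag holds 4 vertices, so the decomposition has width 3, which upper-bounds the treewidth. For the lower bound, the 4 vertices {c, d, e, h} are pairwise adjacent, and any tree decomposition puts a clique entirely inside one bag — forcing width ≥ 3. The upper and lower bounds meet at 3, so that is the treewidth.

3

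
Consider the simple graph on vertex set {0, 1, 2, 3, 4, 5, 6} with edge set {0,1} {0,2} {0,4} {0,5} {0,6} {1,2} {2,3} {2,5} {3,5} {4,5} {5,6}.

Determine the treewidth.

A width-2 tree decomposition is:
Bags: B1 = {0, 4, 5}  B2 = {0, 2, 5}  B3 = {2, 3, 5}  B4 = {0, 1, 2}  B5 = {0, 5, 6}
Tree: B1–B2, B2–B3, B2–B4, B2–B5
The largest bag has 3 vertices, giving width 2; this decomposition certifies tw(G) ≤ 2. For the lower bound, the 3 vertices {0, 1, 2} are pairwise adjacent, and any tree decomposition puts a clique entirely inside one bag — forcing width ≥ 2. The upper and lower bounds meet at 2, so that is the treewidth.

2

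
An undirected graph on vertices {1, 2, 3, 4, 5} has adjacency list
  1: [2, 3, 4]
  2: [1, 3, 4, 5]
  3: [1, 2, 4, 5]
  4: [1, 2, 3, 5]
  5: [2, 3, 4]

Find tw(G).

3

A width-3 tree decomposition is:
Bags: B1 = {2, 3, 4, 5}  B2 = {1, 2, 3, 4}
Tree: B1–B2
Each bag holds 4 vertices, so the decomposition has width 3, which upper-bounds the treewidth. On the other hand G contains the 4-clique {1, 2, 3, 4}. A clique must lie in a single bag of any decomposition, so no decomposition can have width below 3. Hence tw(G) = 3 exactly.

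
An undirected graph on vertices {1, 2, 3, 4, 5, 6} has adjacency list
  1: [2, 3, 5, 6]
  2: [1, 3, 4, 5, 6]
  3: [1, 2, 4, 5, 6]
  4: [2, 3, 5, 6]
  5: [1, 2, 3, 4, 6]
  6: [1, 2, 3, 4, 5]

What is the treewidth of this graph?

4

A width-4 tree decomposition is:
Bags: B1 = {2, 3, 4, 5, 6}  B2 = {1, 2, 3, 5, 6}
Tree: B1–B2
Each bag holds 5 vertices, so the decomposition has width 4, which upper-bounds the treewidth. For the lower bound, the 5 vertices {1, 2, 3, 5, 6} are pairwise adjacent, and any tree decomposition puts a clique entirely inside one bag — forcing width ≥ 4. Hence tw(G) = 4 exactly.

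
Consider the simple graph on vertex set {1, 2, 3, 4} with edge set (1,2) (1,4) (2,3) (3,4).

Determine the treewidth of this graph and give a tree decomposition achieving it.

Each bag holds 3 vertices, so the decomposition has width 2, which upper-bounds the treewidth. Since 1–2–3–4–1 is a cycle in G, G is not acyclic. Forests are exactly the graphs of treewidth ≤ 1, so tw(G) ≥ 2. Hence tw(G) = 2 exactly.

Treewidth 2.
One such decomposition:
Bags: B1 = {1, 2, 3}  B2 = {1, 3, 4}
Tree: B1–B2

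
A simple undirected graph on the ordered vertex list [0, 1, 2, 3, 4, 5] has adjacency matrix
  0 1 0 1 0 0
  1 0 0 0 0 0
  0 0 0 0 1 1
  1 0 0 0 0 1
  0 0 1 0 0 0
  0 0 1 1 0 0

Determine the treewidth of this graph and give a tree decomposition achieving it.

The largest bag has 2 vertices, giving width 1; this decomposition certifies tw(G) ≤ 1. Since G has at least one edge (e.g. 1–0), it is not an edgeless graph, so tw(G) ≥ 1. Hence tw(G) = 1 exactly.

Treewidth 1.
One optimal decomposition is:
Bags: B1 = {0, 1}  B2 = {0, 3}  B3 = {3, 5}  B4 = {2, 5}  B5 = {2, 4}
Tree: B1–B2, B2–B3, B3–B4, B4–B5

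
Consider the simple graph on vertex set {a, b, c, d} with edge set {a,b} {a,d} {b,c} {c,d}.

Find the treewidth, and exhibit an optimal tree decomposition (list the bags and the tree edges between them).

Treewidth 2.
Bags: B1 = {b, c, d}  B2 = {a, b, d}
Tree: B1–B2

Every bag has size at most 3, so the width is 3 − 1 = 2 and tw(G) ≤ 2. For the lower bound, G contains the cycle b–c–d–a–b, so G is not a forest; only forests have treewidth ≤ 1, hence tw(G) ≥ 2. Combining the bounds, tw(G) = 2.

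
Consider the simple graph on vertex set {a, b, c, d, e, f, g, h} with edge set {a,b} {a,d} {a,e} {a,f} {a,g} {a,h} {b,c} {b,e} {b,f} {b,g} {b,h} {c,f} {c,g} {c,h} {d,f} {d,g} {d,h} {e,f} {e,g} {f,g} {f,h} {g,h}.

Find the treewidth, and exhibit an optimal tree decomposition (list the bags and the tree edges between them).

Every bag has size at most 5, so the width is 5 − 1 = 4 and tw(G) ≤ 4. Conversely, {a, b, e, f, g} is a clique of size 5, and the vertices of any clique must share a bag in every tree decomposition; so some bag has ≥ 5 vertices and tw(G) ≥ 4. The upper and lower bounds meet at 4, so that is the treewidth.

Treewidth 4.
Bags: B1 = {a, d, f, g, h}  B2 = {a, b, f, g, h}  B3 = {a, b, e, f, g}  B4 = {b, c, f, g, h}
Tree: B1–B2, B2–B3, B2–B4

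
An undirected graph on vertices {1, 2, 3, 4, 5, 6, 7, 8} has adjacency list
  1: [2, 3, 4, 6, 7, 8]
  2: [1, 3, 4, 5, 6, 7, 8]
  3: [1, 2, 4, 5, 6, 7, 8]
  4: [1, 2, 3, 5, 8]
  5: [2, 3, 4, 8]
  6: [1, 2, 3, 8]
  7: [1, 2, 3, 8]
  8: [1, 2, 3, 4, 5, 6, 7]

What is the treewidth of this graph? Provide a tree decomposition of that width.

Treewidth 4.
One such decomposition:
Bags: B1 = {1, 2, 3, 7, 8}  B2 = {1, 2, 3, 6, 8}  B3 = {1, 2, 3, 4, 8}  B4 = {2, 3, 4, 5, 8}
Tree: B1–B2, B1–B3, B3–B4

The largest bag has 5 vertices, giving width 4; this decomposition certifies tw(G) ≤ 4. For the lower bound, the 5 vertices {1, 2, 3, 4, 8} are pairwise adjacent, and any tree decomposition puts a clique entirely inside one bag — forcing width ≥ 4. Combining the bounds, tw(G) = 4.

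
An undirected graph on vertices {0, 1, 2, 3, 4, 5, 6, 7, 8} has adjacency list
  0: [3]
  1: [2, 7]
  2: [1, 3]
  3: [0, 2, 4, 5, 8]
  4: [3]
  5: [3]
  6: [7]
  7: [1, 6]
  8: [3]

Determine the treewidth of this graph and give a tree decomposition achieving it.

The largest bag has 2 vertices, giving width 1; this decomposition certifies tw(G) ≤ 1. G has an edge, so its treewidth is at least 1. Hence tw(G) = 1 exactly.

Treewidth 1.
Bags: B1 = {1, 7}  B2 = {1, 2}  B3 = {2, 3}  B4 = {0, 3}  B5 = {3, 8}  B6 = {3, 5}  B7 = {6, 7}  B8 = {3, 4}
Tree: B1–B2, B2–B3, B3–B4, B4–B5, B3–B6, B1–B7, B3–B8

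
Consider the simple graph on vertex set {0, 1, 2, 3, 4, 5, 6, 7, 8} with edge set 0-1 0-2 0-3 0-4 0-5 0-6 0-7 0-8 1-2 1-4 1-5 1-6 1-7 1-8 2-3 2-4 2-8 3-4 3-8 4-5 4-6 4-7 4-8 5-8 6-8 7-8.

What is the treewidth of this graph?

4

A width-4 tree decomposition is:
Bags: B1 = {0, 1, 4, 6, 8}  B2 = {0, 1, 4, 7, 8}  B3 = {0, 1, 2, 4, 8}  B4 = {0, 1, 4, 5, 8}  B5 = {0, 2, 3, 4, 8}
Tree: B1–B2, B1–B3, B1–B4, B3–B5
Each bag holds 5 vertices, so the decomposition has width 4, which upper-bounds the treewidth. Conversely, {0, 1, 2, 4, 8} is a clique of size 5, and the vertices of any clique must share a bag in every tree decomposition; so some bag has ≥ 5 vertices and tw(G) ≥ 4. The upper and lower bounds meet at 4, so that is the treewidth.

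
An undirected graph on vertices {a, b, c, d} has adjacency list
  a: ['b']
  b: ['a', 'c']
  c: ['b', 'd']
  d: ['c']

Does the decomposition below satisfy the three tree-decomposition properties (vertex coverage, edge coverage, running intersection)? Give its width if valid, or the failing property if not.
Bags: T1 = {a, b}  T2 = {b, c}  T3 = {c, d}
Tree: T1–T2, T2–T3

Yes; width 1.

Every vertex of G appears in some bag (union = {a, b, c, d}); every edge is covered by a bag; and for each vertex v the set of bags containing v is connected in the bag tree. The decomposition is therefore valid. The largest bag has 2 vertices, so the width is 1.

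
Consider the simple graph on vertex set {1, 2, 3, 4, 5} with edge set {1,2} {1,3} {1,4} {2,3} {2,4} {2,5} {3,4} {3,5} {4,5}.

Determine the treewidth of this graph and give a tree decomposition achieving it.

The largest bag has 4 vertices, giving width 3; this decomposition certifies tw(G) ≤ 3. On the other hand G contains the 4-clique {1, 2, 3, 4}. A clique must lie in a single bag of any decomposition, so no decomposition can have width below 3. The upper and lower bounds meet at 3, so that is the treewidth.

Treewidth 3.
One such decomposition:
Bags: B1 = {1, 2, 3, 4}  B2 = {2, 3, 4, 5}
Tree: B1–B2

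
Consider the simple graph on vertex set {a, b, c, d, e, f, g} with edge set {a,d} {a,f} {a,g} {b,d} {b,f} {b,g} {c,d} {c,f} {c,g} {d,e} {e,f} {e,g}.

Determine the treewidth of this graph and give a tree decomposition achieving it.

The largest bag has 4 vertices, giving width 3; this decomposition certifies tw(G) ≤ 3. For the lower bound: the 4 vertex sets {b,g}, {c,f}, {d}, {e} are disjoint, each induces a connected subgraph, and every pair is joined by at least one edge of G. Contracting each set to a single vertex therefore yields K_{4} as a minor, and since treewidth is minor-monotone, tw(G) ≥ tw(K_{4}) = 3. Therefore the treewidth is 3.

Treewidth 3.
Bags: B1 = {b, d, f, g}  B2 = {c, d, f, g}  B3 = {d, e, f, g}  B4 = {a, d, f, g}
Tree: B1–B2, B2–B3, B3–B4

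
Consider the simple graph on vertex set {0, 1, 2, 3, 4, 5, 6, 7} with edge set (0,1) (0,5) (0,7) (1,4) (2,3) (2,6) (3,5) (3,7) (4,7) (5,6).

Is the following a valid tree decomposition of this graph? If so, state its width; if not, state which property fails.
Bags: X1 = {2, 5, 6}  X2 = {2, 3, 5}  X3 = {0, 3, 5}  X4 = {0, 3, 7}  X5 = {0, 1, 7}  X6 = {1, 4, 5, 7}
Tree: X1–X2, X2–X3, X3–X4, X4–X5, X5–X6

A tree decomposition must satisfy three properties: every vertex lies in some bag; for every edge, both endpoints lie together in some bag; and for every vertex, the bags containing it form a connected subtree. Here bags containing vertex 5 are not connected in the tree, so the decomposition is invalid.

No — bags containing vertex 5 are not connected in the tree.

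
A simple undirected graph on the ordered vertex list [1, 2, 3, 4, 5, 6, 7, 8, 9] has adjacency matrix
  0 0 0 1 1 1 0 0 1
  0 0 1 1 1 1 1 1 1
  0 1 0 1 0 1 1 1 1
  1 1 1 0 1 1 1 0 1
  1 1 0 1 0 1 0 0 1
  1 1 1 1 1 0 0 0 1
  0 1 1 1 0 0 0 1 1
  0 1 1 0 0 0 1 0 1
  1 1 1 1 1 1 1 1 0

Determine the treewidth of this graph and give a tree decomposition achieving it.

Treewidth 4.
One such decomposition:
Bags: B1 = {2, 3, 4, 6, 9}  B2 = {2, 4, 5, 6, 9}  B3 = {2, 3, 4, 7, 9}  B4 = {1, 4, 5, 6, 9}  B5 = {2, 3, 7, 8, 9}
Tree: B1–B2, B1–B3, B2–B4, B3–B5

Each bag holds 5 vertices, so the decomposition has width 4, which upper-bounds the treewidth. On the other hand G contains the 5-clique {1, 4, 5, 6, 9}. A clique must lie in a single bag of any decomposition, so no decomposition can have width below 4. Therefore the treewidth is 4.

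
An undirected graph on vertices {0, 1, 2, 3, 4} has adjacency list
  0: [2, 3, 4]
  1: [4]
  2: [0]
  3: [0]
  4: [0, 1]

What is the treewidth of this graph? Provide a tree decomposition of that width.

Treewidth 1.
One optimal decomposition is:
Bags: B1 = {0, 2}  B2 = {0, 4}  B3 = {1, 4}  B4 = {0, 3}
Tree: B1–B2, B2–B3, B1–B4

The largest bag has 2 vertices, giving width 1; this decomposition certifies tw(G) ≤ 1. Any graph with an edge has treewidth ≥ 1, and G has the edge 2–0. Combining the bounds, tw(G) = 1.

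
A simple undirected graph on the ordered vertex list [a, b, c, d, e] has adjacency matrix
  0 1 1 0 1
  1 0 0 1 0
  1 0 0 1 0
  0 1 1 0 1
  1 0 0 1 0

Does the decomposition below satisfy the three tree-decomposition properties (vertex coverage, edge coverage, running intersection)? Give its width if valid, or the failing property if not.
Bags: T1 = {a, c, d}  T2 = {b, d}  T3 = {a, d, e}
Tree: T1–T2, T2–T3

No — edge (a,b) lies in no bag.

A tree decomposition must satisfy three properties: every vertex lies in some bag; for every edge, both endpoints lie together in some bag; and for every vertex, the bags containing it form a connected subtree. Here edge (a,b) lies in no bag, so the decomposition is invalid.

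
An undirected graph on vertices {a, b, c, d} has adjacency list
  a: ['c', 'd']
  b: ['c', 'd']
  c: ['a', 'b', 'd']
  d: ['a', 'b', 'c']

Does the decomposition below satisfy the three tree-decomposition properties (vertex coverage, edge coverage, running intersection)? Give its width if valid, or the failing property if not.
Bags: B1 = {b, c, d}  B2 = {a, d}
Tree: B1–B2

No — edge (c,a) lies in no bag.

A tree decomposition must satisfy three properties: every vertex lies in some bag; for every edge, both endpoints lie together in some bag; and for every vertex, the bags containing it form a connected subtree. Here edge (c,a) lies in no bag, so the decomposition is invalid.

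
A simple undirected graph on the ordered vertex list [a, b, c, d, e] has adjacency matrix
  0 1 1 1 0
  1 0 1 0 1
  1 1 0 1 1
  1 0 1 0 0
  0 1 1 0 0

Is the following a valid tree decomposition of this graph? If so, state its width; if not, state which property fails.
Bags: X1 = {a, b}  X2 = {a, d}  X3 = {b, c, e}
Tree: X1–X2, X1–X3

No — edge (c,a) lies in no bag.

A tree decomposition must satisfy three properties: every vertex lies in some bag; for every edge, both endpoints lie together in some bag; and for every vertex, the bags containing it form a connected subtree. Here edge (c,a) lies in no bag, so the decomposition is invalid.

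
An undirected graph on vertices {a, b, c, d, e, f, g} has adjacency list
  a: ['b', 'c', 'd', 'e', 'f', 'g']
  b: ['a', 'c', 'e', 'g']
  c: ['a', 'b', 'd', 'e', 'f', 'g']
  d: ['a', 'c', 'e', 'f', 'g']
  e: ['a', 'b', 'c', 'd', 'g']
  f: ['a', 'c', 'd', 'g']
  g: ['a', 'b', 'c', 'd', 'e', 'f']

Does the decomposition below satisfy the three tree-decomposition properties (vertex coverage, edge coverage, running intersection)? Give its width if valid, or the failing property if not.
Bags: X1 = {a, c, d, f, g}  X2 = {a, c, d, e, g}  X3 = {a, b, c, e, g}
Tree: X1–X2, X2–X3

Every vertex of G appears in some bag (union = {a, b, c, d, e, f, g}); every edge is covered by a bag; and for each vertex v the set of bags containing v is connected in the bag tree. The decomposition is therefore valid. The largest bag has 5 vertices, so the width is 4.

Yes; width 4.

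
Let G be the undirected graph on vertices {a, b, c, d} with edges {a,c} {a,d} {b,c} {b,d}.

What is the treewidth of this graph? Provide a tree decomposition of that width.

Each bag holds 3 vertices, so the decomposition has width 2, which upper-bounds the treewidth. For the lower bound, G contains the cycle c–a–d–b–c, so G is not a forest; only forests have treewidth ≤ 1, hence tw(G) ≥ 2. Hence tw(G) = 2 exactly.

Treewidth 2.
Bags: B1 = {a, c, d}  B2 = {b, c, d}
Tree: B1–B2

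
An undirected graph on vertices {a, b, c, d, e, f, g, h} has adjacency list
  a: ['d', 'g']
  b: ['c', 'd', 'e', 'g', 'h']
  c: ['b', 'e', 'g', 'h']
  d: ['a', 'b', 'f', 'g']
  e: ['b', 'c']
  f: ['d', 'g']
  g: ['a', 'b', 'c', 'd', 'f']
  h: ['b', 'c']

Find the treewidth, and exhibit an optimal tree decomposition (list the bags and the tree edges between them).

Each bag holds 3 vertices, so the decomposition has width 2, which upper-bounds the treewidth. Conversely, {d, f, g} is a clique of size 3, and the vertices of any clique must share a bag in every tree decomposition; so some bag has ≥ 3 vertices and tw(G) ≥ 2. Hence tw(G) = 2 exactly.

Treewidth 2.
Bags: B1 = {d, f, g}  B2 = {b, d, g}  B3 = {a, d, g}  B4 = {b, c, g}  B5 = {b, c, e}  B6 = {b, c, h}
Tree: B1–B2, B1–B3, B2–B4, B4–B5, B4–B6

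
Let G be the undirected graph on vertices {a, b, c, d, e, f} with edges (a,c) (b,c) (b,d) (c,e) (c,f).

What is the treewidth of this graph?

A width-1 tree decomposition is:
Bags: B1 = {b, c}  B2 = {c, f}  B3 = {c, e}  B4 = {a, c}  B5 = {b, d}
Tree: B1–B2, B2–B3, B1–B4, B1–B5
Every bag has size at most 2, so the width is 2 − 1 = 1 and tw(G) ≤ 1. Any graph with an edge has treewidth ≥ 1, and G has the edge b–c. Therefore the treewidth is 1.

1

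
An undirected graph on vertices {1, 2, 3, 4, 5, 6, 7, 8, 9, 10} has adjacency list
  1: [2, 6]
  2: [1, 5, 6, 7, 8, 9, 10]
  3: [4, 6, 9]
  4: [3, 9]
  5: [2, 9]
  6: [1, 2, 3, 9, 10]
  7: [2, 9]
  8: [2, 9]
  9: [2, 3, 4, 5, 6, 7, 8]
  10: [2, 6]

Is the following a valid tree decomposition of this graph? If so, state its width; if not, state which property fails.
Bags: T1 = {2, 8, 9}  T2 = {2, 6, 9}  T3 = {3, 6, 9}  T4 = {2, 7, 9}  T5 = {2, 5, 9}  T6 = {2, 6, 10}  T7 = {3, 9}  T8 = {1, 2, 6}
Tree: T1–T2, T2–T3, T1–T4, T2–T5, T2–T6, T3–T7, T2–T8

A tree decomposition must satisfy three properties: every vertex lies in some bag; for every edge, both endpoints lie together in some bag; and for every vertex, the bags containing it form a connected subtree. Here vertex 4 appears in no bag, so the decomposition is invalid.

No — vertex 4 appears in no bag.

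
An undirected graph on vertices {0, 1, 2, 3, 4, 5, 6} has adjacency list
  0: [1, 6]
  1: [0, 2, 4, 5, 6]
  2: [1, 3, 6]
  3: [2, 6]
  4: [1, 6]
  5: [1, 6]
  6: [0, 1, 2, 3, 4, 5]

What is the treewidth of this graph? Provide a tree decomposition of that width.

Every bag has size at most 3, so the width is 3 − 1 = 2 and tw(G) ≤ 2. For the lower bound, the 3 vertices {0, 1, 6} are pairwise adjacent, and any tree decomposition puts a clique entirely inside one bag — forcing width ≥ 2. The upper and lower bounds meet at 2, so that is the treewidth.

Treewidth 2.
Bags: B1 = {2, 3, 6}  B2 = {1, 2, 6}  B3 = {1, 5, 6}  B4 = {1, 4, 6}  B5 = {0, 1, 6}
Tree: B1–B2, B2–B3, B3–B4, B3–B5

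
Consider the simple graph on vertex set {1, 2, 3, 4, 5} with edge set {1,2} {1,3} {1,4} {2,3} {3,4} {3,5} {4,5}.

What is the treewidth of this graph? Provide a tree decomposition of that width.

Every bag has size at most 3, so the width is 3 − 1 = 2 and tw(G) ≤ 2. Conversely, {1, 2, 3} is a clique of size 3, and the vertices of any clique must share a bag in every tree decomposition; so some bag has ≥ 3 vertices and tw(G) ≥ 2. Hence tw(G) = 2 exactly.

Treewidth 2.
One such decomposition:
Bags: B1 = {1, 3, 4}  B2 = {3, 4, 5}  B3 = {1, 2, 3}
Tree: B1–B2, B1–B3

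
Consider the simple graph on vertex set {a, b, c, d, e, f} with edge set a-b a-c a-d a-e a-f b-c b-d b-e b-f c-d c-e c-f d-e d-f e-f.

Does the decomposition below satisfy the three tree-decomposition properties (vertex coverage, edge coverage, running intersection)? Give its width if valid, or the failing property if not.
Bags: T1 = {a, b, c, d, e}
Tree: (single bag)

No — vertex f appears in no bag.

A tree decomposition must satisfy three properties: every vertex lies in some bag; for every edge, both endpoints lie together in some bag; and for every vertex, the bags containing it form a connected subtree. Here vertex f appears in no bag, so the decomposition is invalid.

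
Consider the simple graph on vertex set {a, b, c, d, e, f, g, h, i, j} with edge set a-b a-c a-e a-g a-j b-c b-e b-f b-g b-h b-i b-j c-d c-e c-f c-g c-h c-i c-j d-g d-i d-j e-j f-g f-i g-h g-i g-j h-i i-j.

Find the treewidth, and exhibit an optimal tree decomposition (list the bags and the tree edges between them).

Treewidth 4.
One optimal decomposition is:
Bags: B1 = {b, c, g, i, j}  B2 = {c, d, g, i, j}  B3 = {b, c, g, h, i}  B4 = {a, b, c, g, j}  B5 = {b, c, f, g, i}  B6 = {a, b, c, e, j}
Tree: B1–B2, B1–B3, B1–B4, B3–B5, B4–B6

Each bag holds 5 vertices, so the decomposition has width 4, which upper-bounds the treewidth. For the lower bound, the 5 vertices {c, d, g, i, j} are pairwise adjacent, and any tree decomposition puts a clique entirely inside one bag — forcing width ≥ 4. Therefore the treewidth is 4.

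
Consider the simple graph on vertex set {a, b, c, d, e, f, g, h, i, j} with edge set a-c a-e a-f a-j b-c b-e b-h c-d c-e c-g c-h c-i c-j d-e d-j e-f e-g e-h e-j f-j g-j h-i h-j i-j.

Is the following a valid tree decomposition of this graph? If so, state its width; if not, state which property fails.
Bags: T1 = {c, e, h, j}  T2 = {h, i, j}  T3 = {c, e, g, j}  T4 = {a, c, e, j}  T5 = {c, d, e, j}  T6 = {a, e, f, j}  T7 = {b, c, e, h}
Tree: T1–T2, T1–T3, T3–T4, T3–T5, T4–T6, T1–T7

No — edge (c,i) lies in no bag.

A tree decomposition must satisfy three properties: every vertex lies in some bag; for every edge, both endpoints lie together in some bag; and for every vertex, the bags containing it form a connected subtree. Here edge (c,i) lies in no bag, so the decomposition is invalid.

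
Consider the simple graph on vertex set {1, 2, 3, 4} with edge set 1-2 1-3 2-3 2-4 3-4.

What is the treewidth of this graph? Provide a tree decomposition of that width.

Every bag has size at most 3, so the width is 3 − 1 = 2 and tw(G) ≤ 2. Conversely, {1, 2, 3} is a clique of size 3, and the vertices of any clique must share a bag in every tree decomposition; so some bag has ≥ 3 vertices and tw(G) ≥ 2. Combining the bounds, tw(G) = 2.

Treewidth 2.
Bags: B1 = {1, 2, 3}  B2 = {2, 3, 4}
Tree: B1–B2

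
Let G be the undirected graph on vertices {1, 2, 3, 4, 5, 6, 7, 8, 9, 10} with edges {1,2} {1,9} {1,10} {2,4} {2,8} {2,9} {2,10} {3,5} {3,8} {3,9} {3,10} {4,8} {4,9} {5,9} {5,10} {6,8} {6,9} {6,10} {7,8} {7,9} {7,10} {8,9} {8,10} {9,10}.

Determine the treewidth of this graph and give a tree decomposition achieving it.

Treewidth 3.
One optimal decomposition is:
Bags: B1 = {2, 4, 8, 9}  B2 = {2, 8, 9, 10}  B3 = {3, 8, 9, 10}  B4 = {7, 8, 9, 10}  B5 = {1, 2, 9, 10}  B6 = {3, 5, 9, 10}  B7 = {6, 8, 9, 10}
Tree: B1–B2, B2–B3, B2–B4, B2–B5, B3–B6, B4–B7

Every bag has size at most 4, so the width is 4 − 1 = 3 and tw(G) ≤ 3. For the lower bound, the 4 vertices {2, 8, 9, 10} are pairwise adjacent, and any tree decomposition puts a clique entirely inside one bag — forcing width ≥ 3. Combining the bounds, tw(G) = 3.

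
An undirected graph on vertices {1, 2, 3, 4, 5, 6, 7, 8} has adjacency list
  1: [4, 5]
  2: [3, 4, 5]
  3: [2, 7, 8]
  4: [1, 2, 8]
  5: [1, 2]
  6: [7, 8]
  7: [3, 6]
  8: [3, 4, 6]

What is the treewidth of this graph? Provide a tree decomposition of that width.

Treewidth 2.
Bags: B1 = {3, 6, 7}  B2 = {3, 6, 8}  B3 = {2, 3, 8}  B4 = {2, 4, 8}  B5 = {2, 4, 5}  B6 = {1, 4, 5}
Tree: B1–B2, B2–B3, B3–B4, B4–B5, B5–B6

The largest bag has 3 vertices, giving width 2; this decomposition certifies tw(G) ≤ 2. The edges 7–6–8–3–7 form a cycle, so G is not a tree and its treewidth is at least 2. Hence tw(G) = 2 exactly.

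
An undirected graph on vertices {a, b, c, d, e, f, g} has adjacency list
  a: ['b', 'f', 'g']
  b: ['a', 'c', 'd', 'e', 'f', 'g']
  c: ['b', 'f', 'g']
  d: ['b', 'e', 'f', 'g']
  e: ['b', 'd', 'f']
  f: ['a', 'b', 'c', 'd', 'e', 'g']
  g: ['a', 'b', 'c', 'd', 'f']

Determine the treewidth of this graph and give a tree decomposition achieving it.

Treewidth 3.
One optimal decomposition is:
Bags: B1 = {b, c, f, g}  B2 = {b, d, f, g}  B3 = {a, b, f, g}  B4 = {b, d, e, f}
Tree: B1–B2, B2–B3, B2–B4

Every bag has size at most 4, so the width is 4 − 1 = 3 and tw(G) ≤ 3. Conversely, {b, d, f, g} is a clique of size 4, and the vertices of any clique must share a bag in every tree decomposition; so some bag has ≥ 4 vertices and tw(G) ≥ 3. Therefore the treewidth is 3.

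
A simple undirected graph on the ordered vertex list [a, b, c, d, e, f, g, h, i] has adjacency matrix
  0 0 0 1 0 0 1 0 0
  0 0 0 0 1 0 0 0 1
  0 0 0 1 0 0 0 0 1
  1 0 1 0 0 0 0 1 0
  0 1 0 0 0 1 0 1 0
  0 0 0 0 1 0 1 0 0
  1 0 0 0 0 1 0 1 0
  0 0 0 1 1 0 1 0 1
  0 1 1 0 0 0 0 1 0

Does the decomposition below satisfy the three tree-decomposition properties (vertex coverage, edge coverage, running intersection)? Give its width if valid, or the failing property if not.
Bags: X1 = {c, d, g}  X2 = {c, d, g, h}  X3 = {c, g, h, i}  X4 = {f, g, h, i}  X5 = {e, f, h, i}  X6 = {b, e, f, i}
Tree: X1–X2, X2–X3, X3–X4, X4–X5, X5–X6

A tree decomposition must satisfy three properties: every vertex lies in some bag; for every edge, both endpoints lie together in some bag; and for every vertex, the bags containing it form a connected subtree. Here vertex a appears in no bag, so the decomposition is invalid.

No — vertex a appears in no bag.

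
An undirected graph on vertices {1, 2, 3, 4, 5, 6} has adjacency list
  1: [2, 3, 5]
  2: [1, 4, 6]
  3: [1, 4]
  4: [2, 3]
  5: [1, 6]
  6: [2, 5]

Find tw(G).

A width-2 tree decomposition is:
Bags: B1 = {2, 3, 4}  B2 = {1, 2, 3}  B3 = {1, 2, 6}  B4 = {1, 5, 6}
Tree: B1–B2, B2–B3, B3–B4
The largest bag has 3 vertices, giving width 2; this decomposition certifies tw(G) ≤ 2. For the lower bound, G contains the cycle 4–3–1–2–4, so G is not a forest; only forests have treewidth ≤ 1, hence tw(G) ≥ 2. Hence tw(G) = 2 exactly.

2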